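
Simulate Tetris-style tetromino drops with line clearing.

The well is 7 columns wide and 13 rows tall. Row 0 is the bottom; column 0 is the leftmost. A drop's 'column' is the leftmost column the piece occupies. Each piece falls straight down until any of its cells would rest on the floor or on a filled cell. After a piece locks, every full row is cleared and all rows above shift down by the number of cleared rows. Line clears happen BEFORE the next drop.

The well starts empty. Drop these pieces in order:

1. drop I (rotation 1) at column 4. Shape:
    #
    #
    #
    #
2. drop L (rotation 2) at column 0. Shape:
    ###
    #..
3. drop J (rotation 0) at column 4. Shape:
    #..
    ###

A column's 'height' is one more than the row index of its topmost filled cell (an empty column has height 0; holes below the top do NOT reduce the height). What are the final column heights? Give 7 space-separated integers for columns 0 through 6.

Drop 1: I rot1 at col 4 lands with bottom-row=0; cleared 0 line(s) (total 0); column heights now [0 0 0 0 4 0 0], max=4
Drop 2: L rot2 at col 0 lands with bottom-row=0; cleared 0 line(s) (total 0); column heights now [2 2 2 0 4 0 0], max=4
Drop 3: J rot0 at col 4 lands with bottom-row=4; cleared 0 line(s) (total 0); column heights now [2 2 2 0 6 5 5], max=6

Answer: 2 2 2 0 6 5 5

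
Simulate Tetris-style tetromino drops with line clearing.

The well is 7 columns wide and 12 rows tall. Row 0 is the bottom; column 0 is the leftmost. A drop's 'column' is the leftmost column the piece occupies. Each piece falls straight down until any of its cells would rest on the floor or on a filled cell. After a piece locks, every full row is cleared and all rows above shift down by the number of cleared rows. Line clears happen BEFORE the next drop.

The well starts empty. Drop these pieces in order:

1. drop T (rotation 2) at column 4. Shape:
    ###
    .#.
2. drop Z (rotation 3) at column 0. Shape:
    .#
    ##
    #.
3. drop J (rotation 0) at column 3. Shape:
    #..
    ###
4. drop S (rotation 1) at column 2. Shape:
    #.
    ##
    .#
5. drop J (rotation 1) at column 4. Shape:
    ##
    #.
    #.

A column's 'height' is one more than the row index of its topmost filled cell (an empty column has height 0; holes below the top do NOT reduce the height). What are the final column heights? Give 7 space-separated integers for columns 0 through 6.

Drop 1: T rot2 at col 4 lands with bottom-row=0; cleared 0 line(s) (total 0); column heights now [0 0 0 0 2 2 2], max=2
Drop 2: Z rot3 at col 0 lands with bottom-row=0; cleared 0 line(s) (total 0); column heights now [2 3 0 0 2 2 2], max=3
Drop 3: J rot0 at col 3 lands with bottom-row=2; cleared 0 line(s) (total 0); column heights now [2 3 0 4 3 3 2], max=4
Drop 4: S rot1 at col 2 lands with bottom-row=4; cleared 0 line(s) (total 0); column heights now [2 3 7 6 3 3 2], max=7
Drop 5: J rot1 at col 4 lands with bottom-row=3; cleared 0 line(s) (total 0); column heights now [2 3 7 6 6 6 2], max=7

Answer: 2 3 7 6 6 6 2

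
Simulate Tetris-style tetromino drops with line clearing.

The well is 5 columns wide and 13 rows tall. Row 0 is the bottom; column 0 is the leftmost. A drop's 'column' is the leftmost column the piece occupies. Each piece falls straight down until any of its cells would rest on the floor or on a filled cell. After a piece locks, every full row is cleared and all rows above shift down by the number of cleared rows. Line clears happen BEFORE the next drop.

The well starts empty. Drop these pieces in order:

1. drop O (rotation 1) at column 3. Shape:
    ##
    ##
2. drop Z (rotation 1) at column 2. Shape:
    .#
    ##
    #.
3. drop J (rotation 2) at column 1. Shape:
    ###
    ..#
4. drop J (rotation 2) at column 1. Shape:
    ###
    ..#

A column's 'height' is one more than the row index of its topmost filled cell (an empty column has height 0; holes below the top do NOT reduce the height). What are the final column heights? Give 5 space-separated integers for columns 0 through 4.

Drop 1: O rot1 at col 3 lands with bottom-row=0; cleared 0 line(s) (total 0); column heights now [0 0 0 2 2], max=2
Drop 2: Z rot1 at col 2 lands with bottom-row=1; cleared 0 line(s) (total 0); column heights now [0 0 3 4 2], max=4
Drop 3: J rot2 at col 1 lands with bottom-row=4; cleared 0 line(s) (total 0); column heights now [0 6 6 6 2], max=6
Drop 4: J rot2 at col 1 lands with bottom-row=6; cleared 0 line(s) (total 0); column heights now [0 8 8 8 2], max=8

Answer: 0 8 8 8 2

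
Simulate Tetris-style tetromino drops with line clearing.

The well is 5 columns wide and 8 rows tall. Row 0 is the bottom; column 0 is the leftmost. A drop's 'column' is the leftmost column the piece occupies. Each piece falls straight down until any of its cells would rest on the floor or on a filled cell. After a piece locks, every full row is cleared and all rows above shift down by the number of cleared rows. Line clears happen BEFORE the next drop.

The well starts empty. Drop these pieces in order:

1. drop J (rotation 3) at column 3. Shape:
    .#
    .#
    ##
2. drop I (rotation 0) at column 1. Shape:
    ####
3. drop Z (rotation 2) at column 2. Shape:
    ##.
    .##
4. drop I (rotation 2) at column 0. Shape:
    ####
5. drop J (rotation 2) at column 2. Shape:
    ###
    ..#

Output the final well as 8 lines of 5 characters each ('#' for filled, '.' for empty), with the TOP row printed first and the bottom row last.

Drop 1: J rot3 at col 3 lands with bottom-row=0; cleared 0 line(s) (total 0); column heights now [0 0 0 1 3], max=3
Drop 2: I rot0 at col 1 lands with bottom-row=3; cleared 0 line(s) (total 0); column heights now [0 4 4 4 4], max=4
Drop 3: Z rot2 at col 2 lands with bottom-row=4; cleared 0 line(s) (total 0); column heights now [0 4 6 6 5], max=6
Drop 4: I rot2 at col 0 lands with bottom-row=6; cleared 0 line(s) (total 0); column heights now [7 7 7 7 5], max=7
Drop 5: J rot2 at col 2 lands with bottom-row=6; cleared 1 line(s) (total 1); column heights now [0 4 7 7 7], max=7

Answer: .....
..###
..##.
...##
.####
....#
....#
...##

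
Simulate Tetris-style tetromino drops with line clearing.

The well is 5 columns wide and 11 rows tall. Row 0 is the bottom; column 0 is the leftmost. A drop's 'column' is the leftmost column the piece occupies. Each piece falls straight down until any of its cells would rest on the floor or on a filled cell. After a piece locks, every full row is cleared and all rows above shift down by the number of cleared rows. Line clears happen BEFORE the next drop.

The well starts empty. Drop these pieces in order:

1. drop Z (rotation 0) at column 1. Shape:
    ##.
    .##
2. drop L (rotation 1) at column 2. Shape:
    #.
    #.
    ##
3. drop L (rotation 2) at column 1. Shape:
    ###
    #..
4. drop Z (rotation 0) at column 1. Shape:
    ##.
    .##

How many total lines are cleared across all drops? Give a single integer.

Drop 1: Z rot0 at col 1 lands with bottom-row=0; cleared 0 line(s) (total 0); column heights now [0 2 2 1 0], max=2
Drop 2: L rot1 at col 2 lands with bottom-row=2; cleared 0 line(s) (total 0); column heights now [0 2 5 3 0], max=5
Drop 3: L rot2 at col 1 lands with bottom-row=4; cleared 0 line(s) (total 0); column heights now [0 6 6 6 0], max=6
Drop 4: Z rot0 at col 1 lands with bottom-row=6; cleared 0 line(s) (total 0); column heights now [0 8 8 7 0], max=8

Answer: 0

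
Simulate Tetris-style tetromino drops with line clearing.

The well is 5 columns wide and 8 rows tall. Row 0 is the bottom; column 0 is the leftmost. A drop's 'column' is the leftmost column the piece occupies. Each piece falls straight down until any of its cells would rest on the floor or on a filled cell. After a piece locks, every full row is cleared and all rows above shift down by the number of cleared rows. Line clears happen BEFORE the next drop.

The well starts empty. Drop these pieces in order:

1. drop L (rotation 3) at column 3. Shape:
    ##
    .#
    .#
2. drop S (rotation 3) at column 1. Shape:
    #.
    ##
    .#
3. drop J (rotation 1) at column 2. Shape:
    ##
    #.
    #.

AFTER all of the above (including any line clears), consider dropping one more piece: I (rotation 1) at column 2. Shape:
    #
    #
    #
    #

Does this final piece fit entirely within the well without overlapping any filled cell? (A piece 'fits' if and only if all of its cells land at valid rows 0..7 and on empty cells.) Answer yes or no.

Answer: no

Derivation:
Drop 1: L rot3 at col 3 lands with bottom-row=0; cleared 0 line(s) (total 0); column heights now [0 0 0 3 3], max=3
Drop 2: S rot3 at col 1 lands with bottom-row=0; cleared 0 line(s) (total 0); column heights now [0 3 2 3 3], max=3
Drop 3: J rot1 at col 2 lands with bottom-row=2; cleared 0 line(s) (total 0); column heights now [0 3 5 5 3], max=5
Test piece I rot1 at col 2 (width 1): heights before test = [0 3 5 5 3]; fits = False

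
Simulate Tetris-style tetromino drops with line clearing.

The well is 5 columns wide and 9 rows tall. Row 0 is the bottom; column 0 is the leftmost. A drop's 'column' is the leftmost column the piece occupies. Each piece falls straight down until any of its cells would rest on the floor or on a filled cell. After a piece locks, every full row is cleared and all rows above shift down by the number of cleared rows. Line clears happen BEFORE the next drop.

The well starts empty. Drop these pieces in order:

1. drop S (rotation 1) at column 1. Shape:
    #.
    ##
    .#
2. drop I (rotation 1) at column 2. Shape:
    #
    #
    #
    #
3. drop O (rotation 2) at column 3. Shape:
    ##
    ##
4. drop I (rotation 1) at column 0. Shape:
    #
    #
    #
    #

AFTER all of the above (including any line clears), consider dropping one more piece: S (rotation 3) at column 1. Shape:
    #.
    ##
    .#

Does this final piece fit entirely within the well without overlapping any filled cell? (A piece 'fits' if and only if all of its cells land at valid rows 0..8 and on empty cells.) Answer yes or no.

Answer: yes

Derivation:
Drop 1: S rot1 at col 1 lands with bottom-row=0; cleared 0 line(s) (total 0); column heights now [0 3 2 0 0], max=3
Drop 2: I rot1 at col 2 lands with bottom-row=2; cleared 0 line(s) (total 0); column heights now [0 3 6 0 0], max=6
Drop 3: O rot2 at col 3 lands with bottom-row=0; cleared 0 line(s) (total 0); column heights now [0 3 6 2 2], max=6
Drop 4: I rot1 at col 0 lands with bottom-row=0; cleared 1 line(s) (total 1); column heights now [3 2 5 1 1], max=5
Test piece S rot3 at col 1 (width 2): heights before test = [3 2 5 1 1]; fits = True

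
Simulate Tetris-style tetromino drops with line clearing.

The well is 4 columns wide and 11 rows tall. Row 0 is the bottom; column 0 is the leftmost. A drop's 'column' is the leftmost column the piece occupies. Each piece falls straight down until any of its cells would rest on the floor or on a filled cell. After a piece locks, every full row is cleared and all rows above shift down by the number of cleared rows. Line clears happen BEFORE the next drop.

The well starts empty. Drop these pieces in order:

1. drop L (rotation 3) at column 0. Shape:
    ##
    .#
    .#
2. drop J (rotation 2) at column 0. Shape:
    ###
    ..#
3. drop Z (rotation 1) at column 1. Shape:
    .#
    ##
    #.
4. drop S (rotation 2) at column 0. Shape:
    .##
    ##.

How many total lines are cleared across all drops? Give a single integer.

Drop 1: L rot3 at col 0 lands with bottom-row=0; cleared 0 line(s) (total 0); column heights now [3 3 0 0], max=3
Drop 2: J rot2 at col 0 lands with bottom-row=2; cleared 0 line(s) (total 0); column heights now [4 4 4 0], max=4
Drop 3: Z rot1 at col 1 lands with bottom-row=4; cleared 0 line(s) (total 0); column heights now [4 6 7 0], max=7
Drop 4: S rot2 at col 0 lands with bottom-row=6; cleared 0 line(s) (total 0); column heights now [7 8 8 0], max=8

Answer: 0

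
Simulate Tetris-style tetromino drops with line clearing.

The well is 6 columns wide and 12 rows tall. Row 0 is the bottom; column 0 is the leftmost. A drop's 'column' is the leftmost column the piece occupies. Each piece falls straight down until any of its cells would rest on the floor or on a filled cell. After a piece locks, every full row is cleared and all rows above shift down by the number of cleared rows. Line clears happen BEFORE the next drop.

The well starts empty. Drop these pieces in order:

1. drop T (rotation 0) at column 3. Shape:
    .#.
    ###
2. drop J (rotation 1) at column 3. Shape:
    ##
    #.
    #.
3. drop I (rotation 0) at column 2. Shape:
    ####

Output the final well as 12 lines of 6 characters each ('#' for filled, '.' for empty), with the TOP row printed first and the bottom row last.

Drop 1: T rot0 at col 3 lands with bottom-row=0; cleared 0 line(s) (total 0); column heights now [0 0 0 1 2 1], max=2
Drop 2: J rot1 at col 3 lands with bottom-row=1; cleared 0 line(s) (total 0); column heights now [0 0 0 4 4 1], max=4
Drop 3: I rot0 at col 2 lands with bottom-row=4; cleared 0 line(s) (total 0); column heights now [0 0 5 5 5 5], max=5

Answer: ......
......
......
......
......
......
......
..####
...##.
...#..
...##.
...###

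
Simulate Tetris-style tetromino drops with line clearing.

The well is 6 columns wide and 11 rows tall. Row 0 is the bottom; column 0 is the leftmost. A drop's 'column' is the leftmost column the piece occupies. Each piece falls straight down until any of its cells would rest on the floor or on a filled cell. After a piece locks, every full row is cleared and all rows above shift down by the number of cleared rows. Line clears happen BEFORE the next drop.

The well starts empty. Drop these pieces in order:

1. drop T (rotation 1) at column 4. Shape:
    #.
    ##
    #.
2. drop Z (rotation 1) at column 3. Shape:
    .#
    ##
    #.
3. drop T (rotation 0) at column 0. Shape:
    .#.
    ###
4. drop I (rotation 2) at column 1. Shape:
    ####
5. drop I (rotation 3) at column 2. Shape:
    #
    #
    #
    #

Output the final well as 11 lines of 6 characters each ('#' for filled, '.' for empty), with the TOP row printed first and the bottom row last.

Drop 1: T rot1 at col 4 lands with bottom-row=0; cleared 0 line(s) (total 0); column heights now [0 0 0 0 3 2], max=3
Drop 2: Z rot1 at col 3 lands with bottom-row=2; cleared 0 line(s) (total 0); column heights now [0 0 0 4 5 2], max=5
Drop 3: T rot0 at col 0 lands with bottom-row=0; cleared 0 line(s) (total 0); column heights now [1 2 1 4 5 2], max=5
Drop 4: I rot2 at col 1 lands with bottom-row=5; cleared 0 line(s) (total 0); column heights now [1 6 6 6 6 2], max=6
Drop 5: I rot3 at col 2 lands with bottom-row=6; cleared 0 line(s) (total 0); column heights now [1 6 10 6 6 2], max=10

Answer: ......
..#...
..#...
..#...
..#...
.####.
....#.
...##.
...##.
.#..##
###.#.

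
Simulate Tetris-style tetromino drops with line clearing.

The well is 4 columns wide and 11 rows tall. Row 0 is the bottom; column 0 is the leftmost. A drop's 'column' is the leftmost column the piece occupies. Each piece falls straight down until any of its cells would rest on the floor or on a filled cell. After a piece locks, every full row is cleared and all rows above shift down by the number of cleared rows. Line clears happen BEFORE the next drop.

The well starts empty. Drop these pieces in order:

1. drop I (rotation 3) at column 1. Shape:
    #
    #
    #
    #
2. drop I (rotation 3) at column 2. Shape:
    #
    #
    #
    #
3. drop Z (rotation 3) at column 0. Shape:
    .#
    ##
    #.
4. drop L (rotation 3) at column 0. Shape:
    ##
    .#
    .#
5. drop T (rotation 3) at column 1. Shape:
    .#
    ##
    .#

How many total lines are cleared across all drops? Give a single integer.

Drop 1: I rot3 at col 1 lands with bottom-row=0; cleared 0 line(s) (total 0); column heights now [0 4 0 0], max=4
Drop 2: I rot3 at col 2 lands with bottom-row=0; cleared 0 line(s) (total 0); column heights now [0 4 4 0], max=4
Drop 3: Z rot3 at col 0 lands with bottom-row=3; cleared 0 line(s) (total 0); column heights now [5 6 4 0], max=6
Drop 4: L rot3 at col 0 lands with bottom-row=6; cleared 0 line(s) (total 0); column heights now [9 9 4 0], max=9
Drop 5: T rot3 at col 1 lands with bottom-row=8; cleared 0 line(s) (total 0); column heights now [9 10 11 0], max=11

Answer: 0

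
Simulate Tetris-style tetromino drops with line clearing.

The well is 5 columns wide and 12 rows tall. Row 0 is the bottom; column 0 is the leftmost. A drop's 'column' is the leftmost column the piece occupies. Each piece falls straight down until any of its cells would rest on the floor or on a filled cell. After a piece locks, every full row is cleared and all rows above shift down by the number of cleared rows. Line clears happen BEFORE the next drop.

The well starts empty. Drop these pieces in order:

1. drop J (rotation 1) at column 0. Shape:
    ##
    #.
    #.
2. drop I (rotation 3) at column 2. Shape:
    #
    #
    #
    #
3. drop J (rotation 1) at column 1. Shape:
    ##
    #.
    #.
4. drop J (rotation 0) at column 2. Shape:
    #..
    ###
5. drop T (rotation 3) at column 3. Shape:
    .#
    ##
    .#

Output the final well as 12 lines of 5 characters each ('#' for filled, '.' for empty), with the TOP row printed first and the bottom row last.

Answer: .....
.....
....#
...##
..#.#
..###
.##..
.#...
.##..
###..
#.#..
#.#..

Derivation:
Drop 1: J rot1 at col 0 lands with bottom-row=0; cleared 0 line(s) (total 0); column heights now [3 3 0 0 0], max=3
Drop 2: I rot3 at col 2 lands with bottom-row=0; cleared 0 line(s) (total 0); column heights now [3 3 4 0 0], max=4
Drop 3: J rot1 at col 1 lands with bottom-row=3; cleared 0 line(s) (total 0); column heights now [3 6 6 0 0], max=6
Drop 4: J rot0 at col 2 lands with bottom-row=6; cleared 0 line(s) (total 0); column heights now [3 6 8 7 7], max=8
Drop 5: T rot3 at col 3 lands with bottom-row=7; cleared 0 line(s) (total 0); column heights now [3 6 8 9 10], max=10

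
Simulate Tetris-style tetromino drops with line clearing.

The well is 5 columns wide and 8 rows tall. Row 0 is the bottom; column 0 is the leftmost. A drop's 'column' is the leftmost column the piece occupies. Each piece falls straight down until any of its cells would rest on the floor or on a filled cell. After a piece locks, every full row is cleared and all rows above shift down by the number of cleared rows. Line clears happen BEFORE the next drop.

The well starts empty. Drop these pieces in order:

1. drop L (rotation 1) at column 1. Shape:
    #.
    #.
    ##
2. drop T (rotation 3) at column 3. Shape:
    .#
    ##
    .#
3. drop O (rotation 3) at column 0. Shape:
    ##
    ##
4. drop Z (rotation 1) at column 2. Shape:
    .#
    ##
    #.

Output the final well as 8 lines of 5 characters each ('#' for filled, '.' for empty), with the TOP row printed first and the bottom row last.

Answer: .....
.....
.....
##...
##.#.
.####
.####
.##.#

Derivation:
Drop 1: L rot1 at col 1 lands with bottom-row=0; cleared 0 line(s) (total 0); column heights now [0 3 1 0 0], max=3
Drop 2: T rot3 at col 3 lands with bottom-row=0; cleared 0 line(s) (total 0); column heights now [0 3 1 2 3], max=3
Drop 3: O rot3 at col 0 lands with bottom-row=3; cleared 0 line(s) (total 0); column heights now [5 5 1 2 3], max=5
Drop 4: Z rot1 at col 2 lands with bottom-row=1; cleared 0 line(s) (total 0); column heights now [5 5 3 4 3], max=5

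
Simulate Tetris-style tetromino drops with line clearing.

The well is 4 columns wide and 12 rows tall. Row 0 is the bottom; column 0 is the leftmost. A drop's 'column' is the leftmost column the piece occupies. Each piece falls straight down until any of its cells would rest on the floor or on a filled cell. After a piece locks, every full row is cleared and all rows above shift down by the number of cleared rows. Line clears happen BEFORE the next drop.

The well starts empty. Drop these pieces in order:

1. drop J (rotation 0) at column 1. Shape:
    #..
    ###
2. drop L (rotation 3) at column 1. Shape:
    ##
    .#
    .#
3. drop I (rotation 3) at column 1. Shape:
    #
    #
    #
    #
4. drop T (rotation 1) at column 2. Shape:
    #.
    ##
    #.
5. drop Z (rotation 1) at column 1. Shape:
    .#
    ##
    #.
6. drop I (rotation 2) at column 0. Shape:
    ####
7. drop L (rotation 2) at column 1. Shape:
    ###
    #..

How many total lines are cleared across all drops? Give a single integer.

Drop 1: J rot0 at col 1 lands with bottom-row=0; cleared 0 line(s) (total 0); column heights now [0 2 1 1], max=2
Drop 2: L rot3 at col 1 lands with bottom-row=1; cleared 0 line(s) (total 0); column heights now [0 4 4 1], max=4
Drop 3: I rot3 at col 1 lands with bottom-row=4; cleared 0 line(s) (total 0); column heights now [0 8 4 1], max=8
Drop 4: T rot1 at col 2 lands with bottom-row=4; cleared 0 line(s) (total 0); column heights now [0 8 7 6], max=8
Drop 5: Z rot1 at col 1 lands with bottom-row=8; cleared 0 line(s) (total 0); column heights now [0 10 11 6], max=11
Drop 6: I rot2 at col 0 lands with bottom-row=11; cleared 1 line(s) (total 1); column heights now [0 10 11 6], max=11
Drop 7: L rot2 at col 1 lands with bottom-row=10; cleared 0 line(s) (total 1); column heights now [0 12 12 12], max=12

Answer: 1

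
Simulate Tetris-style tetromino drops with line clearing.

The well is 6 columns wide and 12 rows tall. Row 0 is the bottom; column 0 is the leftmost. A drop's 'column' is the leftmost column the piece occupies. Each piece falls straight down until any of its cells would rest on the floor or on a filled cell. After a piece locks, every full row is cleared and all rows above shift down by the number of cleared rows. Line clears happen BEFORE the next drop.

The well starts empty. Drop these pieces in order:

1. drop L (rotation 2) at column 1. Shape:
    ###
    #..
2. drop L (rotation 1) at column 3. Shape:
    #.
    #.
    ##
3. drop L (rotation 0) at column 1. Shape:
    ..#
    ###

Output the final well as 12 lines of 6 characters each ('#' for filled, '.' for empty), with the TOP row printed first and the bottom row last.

Drop 1: L rot2 at col 1 lands with bottom-row=0; cleared 0 line(s) (total 0); column heights now [0 2 2 2 0 0], max=2
Drop 2: L rot1 at col 3 lands with bottom-row=2; cleared 0 line(s) (total 0); column heights now [0 2 2 5 3 0], max=5
Drop 3: L rot0 at col 1 lands with bottom-row=5; cleared 0 line(s) (total 0); column heights now [0 6 6 7 3 0], max=7

Answer: ......
......
......
......
......
...#..
.###..
...#..
...#..
...##.
.###..
.#....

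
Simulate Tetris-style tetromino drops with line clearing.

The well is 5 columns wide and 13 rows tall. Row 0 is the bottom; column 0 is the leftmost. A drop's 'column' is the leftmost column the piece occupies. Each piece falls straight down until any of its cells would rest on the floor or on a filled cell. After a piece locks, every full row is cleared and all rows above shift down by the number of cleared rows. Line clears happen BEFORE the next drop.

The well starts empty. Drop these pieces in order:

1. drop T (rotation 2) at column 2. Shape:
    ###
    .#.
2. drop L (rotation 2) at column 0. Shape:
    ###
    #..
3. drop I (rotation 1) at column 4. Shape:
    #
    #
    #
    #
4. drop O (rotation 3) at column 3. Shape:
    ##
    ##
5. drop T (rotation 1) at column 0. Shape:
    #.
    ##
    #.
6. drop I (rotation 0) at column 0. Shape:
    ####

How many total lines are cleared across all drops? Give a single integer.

Answer: 0

Derivation:
Drop 1: T rot2 at col 2 lands with bottom-row=0; cleared 0 line(s) (total 0); column heights now [0 0 2 2 2], max=2
Drop 2: L rot2 at col 0 lands with bottom-row=1; cleared 0 line(s) (total 0); column heights now [3 3 3 2 2], max=3
Drop 3: I rot1 at col 4 lands with bottom-row=2; cleared 0 line(s) (total 0); column heights now [3 3 3 2 6], max=6
Drop 4: O rot3 at col 3 lands with bottom-row=6; cleared 0 line(s) (total 0); column heights now [3 3 3 8 8], max=8
Drop 5: T rot1 at col 0 lands with bottom-row=3; cleared 0 line(s) (total 0); column heights now [6 5 3 8 8], max=8
Drop 6: I rot0 at col 0 lands with bottom-row=8; cleared 0 line(s) (total 0); column heights now [9 9 9 9 8], max=9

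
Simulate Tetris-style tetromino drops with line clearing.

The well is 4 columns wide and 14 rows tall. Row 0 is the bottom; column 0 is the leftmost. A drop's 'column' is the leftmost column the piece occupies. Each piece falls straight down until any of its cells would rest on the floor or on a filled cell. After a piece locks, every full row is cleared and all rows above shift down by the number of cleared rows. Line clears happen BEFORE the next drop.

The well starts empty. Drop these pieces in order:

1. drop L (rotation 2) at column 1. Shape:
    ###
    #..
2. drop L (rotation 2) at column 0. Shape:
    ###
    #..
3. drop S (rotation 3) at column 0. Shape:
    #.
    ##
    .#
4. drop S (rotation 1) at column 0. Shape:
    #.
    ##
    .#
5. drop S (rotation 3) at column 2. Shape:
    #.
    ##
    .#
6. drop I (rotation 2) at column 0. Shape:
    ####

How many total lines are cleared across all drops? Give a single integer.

Drop 1: L rot2 at col 1 lands with bottom-row=0; cleared 0 line(s) (total 0); column heights now [0 2 2 2], max=2
Drop 2: L rot2 at col 0 lands with bottom-row=1; cleared 1 line(s) (total 1); column heights now [2 2 2 0], max=2
Drop 3: S rot3 at col 0 lands with bottom-row=2; cleared 0 line(s) (total 1); column heights now [5 4 2 0], max=5
Drop 4: S rot1 at col 0 lands with bottom-row=4; cleared 0 line(s) (total 1); column heights now [7 6 2 0], max=7
Drop 5: S rot3 at col 2 lands with bottom-row=1; cleared 1 line(s) (total 2); column heights now [6 5 3 2], max=6
Drop 6: I rot2 at col 0 lands with bottom-row=6; cleared 1 line(s) (total 3); column heights now [6 5 3 2], max=6

Answer: 3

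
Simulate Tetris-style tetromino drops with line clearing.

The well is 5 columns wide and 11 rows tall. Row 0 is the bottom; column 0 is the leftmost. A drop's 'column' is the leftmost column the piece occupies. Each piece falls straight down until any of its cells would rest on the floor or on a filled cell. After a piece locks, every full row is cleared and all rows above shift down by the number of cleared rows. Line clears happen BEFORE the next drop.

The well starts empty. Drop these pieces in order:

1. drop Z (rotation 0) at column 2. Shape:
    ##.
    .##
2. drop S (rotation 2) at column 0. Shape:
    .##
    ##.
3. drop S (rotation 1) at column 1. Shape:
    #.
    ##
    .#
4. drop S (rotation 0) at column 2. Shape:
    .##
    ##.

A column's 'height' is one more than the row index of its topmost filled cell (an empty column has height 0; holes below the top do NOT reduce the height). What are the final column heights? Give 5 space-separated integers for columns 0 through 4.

Answer: 2 6 6 7 7

Derivation:
Drop 1: Z rot0 at col 2 lands with bottom-row=0; cleared 0 line(s) (total 0); column heights now [0 0 2 2 1], max=2
Drop 2: S rot2 at col 0 lands with bottom-row=1; cleared 0 line(s) (total 0); column heights now [2 3 3 2 1], max=3
Drop 3: S rot1 at col 1 lands with bottom-row=3; cleared 0 line(s) (total 0); column heights now [2 6 5 2 1], max=6
Drop 4: S rot0 at col 2 lands with bottom-row=5; cleared 0 line(s) (total 0); column heights now [2 6 6 7 7], max=7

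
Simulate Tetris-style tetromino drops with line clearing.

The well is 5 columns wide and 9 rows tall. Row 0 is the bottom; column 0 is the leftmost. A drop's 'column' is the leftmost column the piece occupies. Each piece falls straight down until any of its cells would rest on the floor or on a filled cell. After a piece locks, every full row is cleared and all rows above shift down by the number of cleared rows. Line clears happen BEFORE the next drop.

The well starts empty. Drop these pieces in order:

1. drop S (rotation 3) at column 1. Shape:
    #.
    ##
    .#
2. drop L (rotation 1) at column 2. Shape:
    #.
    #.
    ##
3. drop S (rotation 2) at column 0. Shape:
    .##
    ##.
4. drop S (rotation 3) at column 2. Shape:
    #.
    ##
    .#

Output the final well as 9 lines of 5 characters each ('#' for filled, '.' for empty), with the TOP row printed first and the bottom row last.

Drop 1: S rot3 at col 1 lands with bottom-row=0; cleared 0 line(s) (total 0); column heights now [0 3 2 0 0], max=3
Drop 2: L rot1 at col 2 lands with bottom-row=2; cleared 0 line(s) (total 0); column heights now [0 3 5 3 0], max=5
Drop 3: S rot2 at col 0 lands with bottom-row=4; cleared 0 line(s) (total 0); column heights now [5 6 6 3 0], max=6
Drop 4: S rot3 at col 2 lands with bottom-row=5; cleared 0 line(s) (total 0); column heights now [5 6 8 7 0], max=8

Answer: .....
..#..
..##.
.###.
###..
..#..
.###.
.##..
..#..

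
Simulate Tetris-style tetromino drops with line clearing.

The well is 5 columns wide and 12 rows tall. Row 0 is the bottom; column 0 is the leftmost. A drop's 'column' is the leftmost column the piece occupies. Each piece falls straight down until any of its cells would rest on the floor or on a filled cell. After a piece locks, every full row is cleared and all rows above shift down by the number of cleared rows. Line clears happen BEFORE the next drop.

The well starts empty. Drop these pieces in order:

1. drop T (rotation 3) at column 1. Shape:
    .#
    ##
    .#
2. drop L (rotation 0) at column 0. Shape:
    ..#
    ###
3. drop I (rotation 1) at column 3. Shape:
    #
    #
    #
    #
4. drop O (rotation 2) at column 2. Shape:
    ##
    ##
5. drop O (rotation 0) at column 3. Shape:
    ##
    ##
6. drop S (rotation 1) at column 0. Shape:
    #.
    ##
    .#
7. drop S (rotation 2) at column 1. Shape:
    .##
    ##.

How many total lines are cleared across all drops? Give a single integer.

Answer: 0

Derivation:
Drop 1: T rot3 at col 1 lands with bottom-row=0; cleared 0 line(s) (total 0); column heights now [0 2 3 0 0], max=3
Drop 2: L rot0 at col 0 lands with bottom-row=3; cleared 0 line(s) (total 0); column heights now [4 4 5 0 0], max=5
Drop 3: I rot1 at col 3 lands with bottom-row=0; cleared 0 line(s) (total 0); column heights now [4 4 5 4 0], max=5
Drop 4: O rot2 at col 2 lands with bottom-row=5; cleared 0 line(s) (total 0); column heights now [4 4 7 7 0], max=7
Drop 5: O rot0 at col 3 lands with bottom-row=7; cleared 0 line(s) (total 0); column heights now [4 4 7 9 9], max=9
Drop 6: S rot1 at col 0 lands with bottom-row=4; cleared 0 line(s) (total 0); column heights now [7 6 7 9 9], max=9
Drop 7: S rot2 at col 1 lands with bottom-row=8; cleared 0 line(s) (total 0); column heights now [7 9 10 10 9], max=10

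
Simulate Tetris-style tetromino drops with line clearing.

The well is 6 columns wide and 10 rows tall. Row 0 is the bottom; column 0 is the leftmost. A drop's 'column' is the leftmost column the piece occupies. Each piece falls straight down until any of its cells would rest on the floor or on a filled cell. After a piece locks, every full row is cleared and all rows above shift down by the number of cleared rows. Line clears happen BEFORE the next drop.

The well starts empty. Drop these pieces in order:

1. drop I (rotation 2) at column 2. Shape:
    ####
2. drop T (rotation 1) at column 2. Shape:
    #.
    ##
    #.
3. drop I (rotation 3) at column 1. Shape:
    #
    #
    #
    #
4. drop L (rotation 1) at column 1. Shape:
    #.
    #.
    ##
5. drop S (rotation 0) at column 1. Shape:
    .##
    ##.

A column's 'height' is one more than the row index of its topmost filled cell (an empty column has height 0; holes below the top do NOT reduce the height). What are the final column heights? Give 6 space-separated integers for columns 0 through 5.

Drop 1: I rot2 at col 2 lands with bottom-row=0; cleared 0 line(s) (total 0); column heights now [0 0 1 1 1 1], max=1
Drop 2: T rot1 at col 2 lands with bottom-row=1; cleared 0 line(s) (total 0); column heights now [0 0 4 3 1 1], max=4
Drop 3: I rot3 at col 1 lands with bottom-row=0; cleared 0 line(s) (total 0); column heights now [0 4 4 3 1 1], max=4
Drop 4: L rot1 at col 1 lands with bottom-row=4; cleared 0 line(s) (total 0); column heights now [0 7 5 3 1 1], max=7
Drop 5: S rot0 at col 1 lands with bottom-row=7; cleared 0 line(s) (total 0); column heights now [0 8 9 9 1 1], max=9

Answer: 0 8 9 9 1 1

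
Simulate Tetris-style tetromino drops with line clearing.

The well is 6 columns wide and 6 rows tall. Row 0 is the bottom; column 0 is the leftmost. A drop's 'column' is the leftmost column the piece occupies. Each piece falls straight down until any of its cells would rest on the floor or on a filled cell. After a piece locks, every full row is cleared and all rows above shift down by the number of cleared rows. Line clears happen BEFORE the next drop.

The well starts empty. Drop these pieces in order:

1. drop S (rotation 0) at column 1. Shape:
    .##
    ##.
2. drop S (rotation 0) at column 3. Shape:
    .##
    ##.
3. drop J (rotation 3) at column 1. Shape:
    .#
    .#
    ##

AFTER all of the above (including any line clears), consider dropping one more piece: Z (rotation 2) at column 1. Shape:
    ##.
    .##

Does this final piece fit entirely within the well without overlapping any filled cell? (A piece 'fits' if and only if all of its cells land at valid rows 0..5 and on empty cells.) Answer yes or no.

Drop 1: S rot0 at col 1 lands with bottom-row=0; cleared 0 line(s) (total 0); column heights now [0 1 2 2 0 0], max=2
Drop 2: S rot0 at col 3 lands with bottom-row=2; cleared 0 line(s) (total 0); column heights now [0 1 2 3 4 4], max=4
Drop 3: J rot3 at col 1 lands with bottom-row=2; cleared 0 line(s) (total 0); column heights now [0 3 5 3 4 4], max=5
Test piece Z rot2 at col 1 (width 3): heights before test = [0 3 5 3 4 4]; fits = False

Answer: no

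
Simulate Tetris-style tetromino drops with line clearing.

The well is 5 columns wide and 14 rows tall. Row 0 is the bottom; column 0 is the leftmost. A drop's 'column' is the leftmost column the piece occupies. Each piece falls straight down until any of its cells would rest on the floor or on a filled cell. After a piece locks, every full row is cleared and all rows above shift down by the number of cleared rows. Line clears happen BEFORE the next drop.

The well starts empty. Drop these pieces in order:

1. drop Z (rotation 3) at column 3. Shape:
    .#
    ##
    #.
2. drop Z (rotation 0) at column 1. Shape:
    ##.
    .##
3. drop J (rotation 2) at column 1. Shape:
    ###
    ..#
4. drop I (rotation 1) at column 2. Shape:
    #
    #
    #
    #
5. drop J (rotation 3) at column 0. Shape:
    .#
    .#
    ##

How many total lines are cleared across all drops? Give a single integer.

Answer: 0

Derivation:
Drop 1: Z rot3 at col 3 lands with bottom-row=0; cleared 0 line(s) (total 0); column heights now [0 0 0 2 3], max=3
Drop 2: Z rot0 at col 1 lands with bottom-row=2; cleared 0 line(s) (total 0); column heights now [0 4 4 3 3], max=4
Drop 3: J rot2 at col 1 lands with bottom-row=3; cleared 0 line(s) (total 0); column heights now [0 5 5 5 3], max=5
Drop 4: I rot1 at col 2 lands with bottom-row=5; cleared 0 line(s) (total 0); column heights now [0 5 9 5 3], max=9
Drop 5: J rot3 at col 0 lands with bottom-row=5; cleared 0 line(s) (total 0); column heights now [6 8 9 5 3], max=9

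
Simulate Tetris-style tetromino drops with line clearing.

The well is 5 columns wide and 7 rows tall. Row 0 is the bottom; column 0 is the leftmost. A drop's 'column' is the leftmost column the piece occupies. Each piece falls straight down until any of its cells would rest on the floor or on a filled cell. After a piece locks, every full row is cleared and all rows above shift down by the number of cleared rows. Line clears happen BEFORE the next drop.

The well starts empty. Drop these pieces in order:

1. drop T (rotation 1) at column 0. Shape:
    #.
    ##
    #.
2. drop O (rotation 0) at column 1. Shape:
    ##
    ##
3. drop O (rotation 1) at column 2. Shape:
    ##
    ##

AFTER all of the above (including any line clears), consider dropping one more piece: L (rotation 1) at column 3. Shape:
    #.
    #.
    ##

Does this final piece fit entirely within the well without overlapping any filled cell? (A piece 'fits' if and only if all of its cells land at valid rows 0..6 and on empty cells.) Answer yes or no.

Drop 1: T rot1 at col 0 lands with bottom-row=0; cleared 0 line(s) (total 0); column heights now [3 2 0 0 0], max=3
Drop 2: O rot0 at col 1 lands with bottom-row=2; cleared 0 line(s) (total 0); column heights now [3 4 4 0 0], max=4
Drop 3: O rot1 at col 2 lands with bottom-row=4; cleared 0 line(s) (total 0); column heights now [3 4 6 6 0], max=6
Test piece L rot1 at col 3 (width 2): heights before test = [3 4 6 6 0]; fits = False

Answer: no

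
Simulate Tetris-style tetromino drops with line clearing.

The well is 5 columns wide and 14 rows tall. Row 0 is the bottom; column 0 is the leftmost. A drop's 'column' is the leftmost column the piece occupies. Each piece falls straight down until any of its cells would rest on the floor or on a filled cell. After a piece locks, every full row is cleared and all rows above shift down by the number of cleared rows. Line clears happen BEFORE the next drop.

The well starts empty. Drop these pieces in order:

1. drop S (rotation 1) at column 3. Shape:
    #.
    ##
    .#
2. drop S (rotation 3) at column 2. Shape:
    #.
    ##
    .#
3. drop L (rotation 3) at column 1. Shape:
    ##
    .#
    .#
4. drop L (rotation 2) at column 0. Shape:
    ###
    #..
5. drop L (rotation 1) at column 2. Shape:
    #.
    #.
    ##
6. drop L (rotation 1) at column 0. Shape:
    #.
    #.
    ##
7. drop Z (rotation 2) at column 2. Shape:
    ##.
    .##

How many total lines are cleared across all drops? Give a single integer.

Answer: 0

Derivation:
Drop 1: S rot1 at col 3 lands with bottom-row=0; cleared 0 line(s) (total 0); column heights now [0 0 0 3 2], max=3
Drop 2: S rot3 at col 2 lands with bottom-row=3; cleared 0 line(s) (total 0); column heights now [0 0 6 5 2], max=6
Drop 3: L rot3 at col 1 lands with bottom-row=6; cleared 0 line(s) (total 0); column heights now [0 9 9 5 2], max=9
Drop 4: L rot2 at col 0 lands with bottom-row=8; cleared 0 line(s) (total 0); column heights now [10 10 10 5 2], max=10
Drop 5: L rot1 at col 2 lands with bottom-row=10; cleared 0 line(s) (total 0); column heights now [10 10 13 11 2], max=13
Drop 6: L rot1 at col 0 lands with bottom-row=10; cleared 0 line(s) (total 0); column heights now [13 11 13 11 2], max=13
Drop 7: Z rot2 at col 2 lands with bottom-row=12; cleared 0 line(s) (total 0); column heights now [13 11 14 14 13], max=14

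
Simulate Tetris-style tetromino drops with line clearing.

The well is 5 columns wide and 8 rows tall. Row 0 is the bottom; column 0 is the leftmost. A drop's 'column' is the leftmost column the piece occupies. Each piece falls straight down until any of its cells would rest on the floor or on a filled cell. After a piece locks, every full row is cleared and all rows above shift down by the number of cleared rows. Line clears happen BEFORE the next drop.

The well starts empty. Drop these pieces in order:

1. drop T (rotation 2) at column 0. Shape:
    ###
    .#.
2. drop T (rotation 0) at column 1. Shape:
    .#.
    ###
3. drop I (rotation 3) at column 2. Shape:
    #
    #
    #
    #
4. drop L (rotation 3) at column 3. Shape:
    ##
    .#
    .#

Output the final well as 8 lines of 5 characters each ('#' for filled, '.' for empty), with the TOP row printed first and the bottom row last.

Drop 1: T rot2 at col 0 lands with bottom-row=0; cleared 0 line(s) (total 0); column heights now [2 2 2 0 0], max=2
Drop 2: T rot0 at col 1 lands with bottom-row=2; cleared 0 line(s) (total 0); column heights now [2 3 4 3 0], max=4
Drop 3: I rot3 at col 2 lands with bottom-row=4; cleared 0 line(s) (total 0); column heights now [2 3 8 3 0], max=8
Drop 4: L rot3 at col 3 lands with bottom-row=1; cleared 0 line(s) (total 0); column heights now [2 3 8 4 4], max=8

Answer: ..#..
..#..
..#..
..#..
..###
.####
###.#
.#...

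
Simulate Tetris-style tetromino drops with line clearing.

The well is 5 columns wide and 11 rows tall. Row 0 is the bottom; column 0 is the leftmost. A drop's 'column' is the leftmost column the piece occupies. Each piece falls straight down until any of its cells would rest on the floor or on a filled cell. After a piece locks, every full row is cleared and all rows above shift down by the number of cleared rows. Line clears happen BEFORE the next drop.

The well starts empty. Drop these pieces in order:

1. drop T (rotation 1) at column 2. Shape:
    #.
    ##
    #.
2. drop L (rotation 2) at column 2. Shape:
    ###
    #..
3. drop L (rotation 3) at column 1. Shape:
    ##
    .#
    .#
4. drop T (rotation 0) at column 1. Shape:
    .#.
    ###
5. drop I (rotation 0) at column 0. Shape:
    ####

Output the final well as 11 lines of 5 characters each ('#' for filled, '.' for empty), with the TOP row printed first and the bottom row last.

Drop 1: T rot1 at col 2 lands with bottom-row=0; cleared 0 line(s) (total 0); column heights now [0 0 3 2 0], max=3
Drop 2: L rot2 at col 2 lands with bottom-row=3; cleared 0 line(s) (total 0); column heights now [0 0 5 5 5], max=5
Drop 3: L rot3 at col 1 lands with bottom-row=5; cleared 0 line(s) (total 0); column heights now [0 8 8 5 5], max=8
Drop 4: T rot0 at col 1 lands with bottom-row=8; cleared 0 line(s) (total 0); column heights now [0 9 10 9 5], max=10
Drop 5: I rot0 at col 0 lands with bottom-row=10; cleared 0 line(s) (total 0); column heights now [11 11 11 11 5], max=11

Answer: ####.
..#..
.###.
.##..
..#..
..#..
..###
..#..
..#..
..##.
..#..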